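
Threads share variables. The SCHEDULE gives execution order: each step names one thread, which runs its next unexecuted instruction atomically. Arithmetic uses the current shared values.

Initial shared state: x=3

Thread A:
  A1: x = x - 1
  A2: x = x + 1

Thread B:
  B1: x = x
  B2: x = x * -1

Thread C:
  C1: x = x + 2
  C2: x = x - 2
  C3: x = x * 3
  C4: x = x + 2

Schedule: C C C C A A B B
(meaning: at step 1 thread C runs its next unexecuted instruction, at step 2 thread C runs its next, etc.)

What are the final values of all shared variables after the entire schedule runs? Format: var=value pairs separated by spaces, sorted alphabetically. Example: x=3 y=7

Step 1: thread C executes C1 (x = x + 2). Shared: x=5. PCs: A@0 B@0 C@1
Step 2: thread C executes C2 (x = x - 2). Shared: x=3. PCs: A@0 B@0 C@2
Step 3: thread C executes C3 (x = x * 3). Shared: x=9. PCs: A@0 B@0 C@3
Step 4: thread C executes C4 (x = x + 2). Shared: x=11. PCs: A@0 B@0 C@4
Step 5: thread A executes A1 (x = x - 1). Shared: x=10. PCs: A@1 B@0 C@4
Step 6: thread A executes A2 (x = x + 1). Shared: x=11. PCs: A@2 B@0 C@4
Step 7: thread B executes B1 (x = x). Shared: x=11. PCs: A@2 B@1 C@4
Step 8: thread B executes B2 (x = x * -1). Shared: x=-11. PCs: A@2 B@2 C@4

Answer: x=-11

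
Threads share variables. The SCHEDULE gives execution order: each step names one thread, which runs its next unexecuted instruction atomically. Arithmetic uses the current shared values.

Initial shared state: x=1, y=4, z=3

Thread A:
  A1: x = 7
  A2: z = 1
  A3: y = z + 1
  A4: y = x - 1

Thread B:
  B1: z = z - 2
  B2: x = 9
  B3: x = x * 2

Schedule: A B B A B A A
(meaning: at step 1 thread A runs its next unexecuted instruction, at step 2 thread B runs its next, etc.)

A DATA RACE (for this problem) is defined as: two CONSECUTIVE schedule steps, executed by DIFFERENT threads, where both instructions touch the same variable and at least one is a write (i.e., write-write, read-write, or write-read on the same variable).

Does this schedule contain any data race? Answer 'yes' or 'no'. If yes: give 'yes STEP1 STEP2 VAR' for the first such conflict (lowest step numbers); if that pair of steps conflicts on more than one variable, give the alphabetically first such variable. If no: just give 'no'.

Steps 1,2: A(r=-,w=x) vs B(r=z,w=z). No conflict.
Steps 2,3: same thread (B). No race.
Steps 3,4: B(r=-,w=x) vs A(r=-,w=z). No conflict.
Steps 4,5: A(r=-,w=z) vs B(r=x,w=x). No conflict.
Steps 5,6: B(r=x,w=x) vs A(r=z,w=y). No conflict.
Steps 6,7: same thread (A). No race.

Answer: no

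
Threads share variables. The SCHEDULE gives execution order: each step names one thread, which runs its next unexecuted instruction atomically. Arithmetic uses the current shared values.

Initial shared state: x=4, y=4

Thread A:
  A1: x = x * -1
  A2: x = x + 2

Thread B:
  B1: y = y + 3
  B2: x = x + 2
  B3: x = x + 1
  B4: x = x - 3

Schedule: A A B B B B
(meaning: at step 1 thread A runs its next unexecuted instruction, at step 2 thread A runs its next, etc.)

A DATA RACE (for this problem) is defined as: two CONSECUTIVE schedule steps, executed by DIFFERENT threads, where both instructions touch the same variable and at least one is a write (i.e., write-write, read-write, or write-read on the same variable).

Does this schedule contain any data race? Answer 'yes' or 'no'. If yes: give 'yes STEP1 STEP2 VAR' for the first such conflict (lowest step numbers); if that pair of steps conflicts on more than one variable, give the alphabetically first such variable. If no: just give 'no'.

Steps 1,2: same thread (A). No race.
Steps 2,3: A(r=x,w=x) vs B(r=y,w=y). No conflict.
Steps 3,4: same thread (B). No race.
Steps 4,5: same thread (B). No race.
Steps 5,6: same thread (B). No race.

Answer: no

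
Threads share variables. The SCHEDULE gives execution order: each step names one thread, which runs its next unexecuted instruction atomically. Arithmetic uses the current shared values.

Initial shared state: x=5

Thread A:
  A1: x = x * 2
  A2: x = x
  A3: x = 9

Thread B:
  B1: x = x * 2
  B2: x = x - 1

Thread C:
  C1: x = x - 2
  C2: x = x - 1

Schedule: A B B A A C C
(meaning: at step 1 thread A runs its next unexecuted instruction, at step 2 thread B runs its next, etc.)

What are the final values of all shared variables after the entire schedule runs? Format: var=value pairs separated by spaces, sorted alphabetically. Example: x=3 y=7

Step 1: thread A executes A1 (x = x * 2). Shared: x=10. PCs: A@1 B@0 C@0
Step 2: thread B executes B1 (x = x * 2). Shared: x=20. PCs: A@1 B@1 C@0
Step 3: thread B executes B2 (x = x - 1). Shared: x=19. PCs: A@1 B@2 C@0
Step 4: thread A executes A2 (x = x). Shared: x=19. PCs: A@2 B@2 C@0
Step 5: thread A executes A3 (x = 9). Shared: x=9. PCs: A@3 B@2 C@0
Step 6: thread C executes C1 (x = x - 2). Shared: x=7. PCs: A@3 B@2 C@1
Step 7: thread C executes C2 (x = x - 1). Shared: x=6. PCs: A@3 B@2 C@2

Answer: x=6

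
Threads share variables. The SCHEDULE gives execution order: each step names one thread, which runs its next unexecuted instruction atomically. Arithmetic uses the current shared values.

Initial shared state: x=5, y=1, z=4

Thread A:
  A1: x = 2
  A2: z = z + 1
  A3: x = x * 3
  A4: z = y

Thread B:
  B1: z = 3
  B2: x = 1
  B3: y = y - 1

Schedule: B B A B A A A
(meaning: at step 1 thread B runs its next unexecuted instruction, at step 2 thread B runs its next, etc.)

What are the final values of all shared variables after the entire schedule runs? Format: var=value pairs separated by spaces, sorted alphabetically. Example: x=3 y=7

Step 1: thread B executes B1 (z = 3). Shared: x=5 y=1 z=3. PCs: A@0 B@1
Step 2: thread B executes B2 (x = 1). Shared: x=1 y=1 z=3. PCs: A@0 B@2
Step 3: thread A executes A1 (x = 2). Shared: x=2 y=1 z=3. PCs: A@1 B@2
Step 4: thread B executes B3 (y = y - 1). Shared: x=2 y=0 z=3. PCs: A@1 B@3
Step 5: thread A executes A2 (z = z + 1). Shared: x=2 y=0 z=4. PCs: A@2 B@3
Step 6: thread A executes A3 (x = x * 3). Shared: x=6 y=0 z=4. PCs: A@3 B@3
Step 7: thread A executes A4 (z = y). Shared: x=6 y=0 z=0. PCs: A@4 B@3

Answer: x=6 y=0 z=0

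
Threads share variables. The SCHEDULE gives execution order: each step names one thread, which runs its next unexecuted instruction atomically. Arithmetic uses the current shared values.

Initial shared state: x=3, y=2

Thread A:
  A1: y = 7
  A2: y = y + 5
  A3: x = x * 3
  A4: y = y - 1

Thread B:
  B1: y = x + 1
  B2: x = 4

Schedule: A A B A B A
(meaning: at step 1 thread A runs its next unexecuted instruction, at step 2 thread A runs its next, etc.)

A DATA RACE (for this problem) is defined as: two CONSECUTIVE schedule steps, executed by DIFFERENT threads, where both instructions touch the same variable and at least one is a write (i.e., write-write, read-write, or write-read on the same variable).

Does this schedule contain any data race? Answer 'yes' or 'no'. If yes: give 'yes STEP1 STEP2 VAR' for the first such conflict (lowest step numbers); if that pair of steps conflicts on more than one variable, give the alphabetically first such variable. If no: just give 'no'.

Steps 1,2: same thread (A). No race.
Steps 2,3: A(y = y + 5) vs B(y = x + 1). RACE on y (W-W).
Steps 3,4: B(y = x + 1) vs A(x = x * 3). RACE on x (R-W).
Steps 4,5: A(x = x * 3) vs B(x = 4). RACE on x (W-W).
Steps 5,6: B(r=-,w=x) vs A(r=y,w=y). No conflict.
First conflict at steps 2,3.

Answer: yes 2 3 y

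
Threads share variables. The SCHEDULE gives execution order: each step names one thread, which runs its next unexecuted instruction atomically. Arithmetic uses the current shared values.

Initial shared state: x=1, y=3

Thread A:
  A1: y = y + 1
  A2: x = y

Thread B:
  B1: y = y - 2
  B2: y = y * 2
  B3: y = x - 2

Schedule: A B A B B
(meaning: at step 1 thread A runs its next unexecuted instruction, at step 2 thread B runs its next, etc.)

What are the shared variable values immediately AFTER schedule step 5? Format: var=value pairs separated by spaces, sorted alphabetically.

Answer: x=2 y=0

Derivation:
Step 1: thread A executes A1 (y = y + 1). Shared: x=1 y=4. PCs: A@1 B@0
Step 2: thread B executes B1 (y = y - 2). Shared: x=1 y=2. PCs: A@1 B@1
Step 3: thread A executes A2 (x = y). Shared: x=2 y=2. PCs: A@2 B@1
Step 4: thread B executes B2 (y = y * 2). Shared: x=2 y=4. PCs: A@2 B@2
Step 5: thread B executes B3 (y = x - 2). Shared: x=2 y=0. PCs: A@2 B@3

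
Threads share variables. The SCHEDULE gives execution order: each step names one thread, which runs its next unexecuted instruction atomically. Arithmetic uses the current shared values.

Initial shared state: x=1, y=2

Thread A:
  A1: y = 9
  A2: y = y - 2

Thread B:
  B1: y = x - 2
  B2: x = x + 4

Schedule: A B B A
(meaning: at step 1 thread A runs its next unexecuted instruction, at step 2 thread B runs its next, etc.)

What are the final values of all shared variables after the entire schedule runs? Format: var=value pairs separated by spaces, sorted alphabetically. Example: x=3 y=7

Step 1: thread A executes A1 (y = 9). Shared: x=1 y=9. PCs: A@1 B@0
Step 2: thread B executes B1 (y = x - 2). Shared: x=1 y=-1. PCs: A@1 B@1
Step 3: thread B executes B2 (x = x + 4). Shared: x=5 y=-1. PCs: A@1 B@2
Step 4: thread A executes A2 (y = y - 2). Shared: x=5 y=-3. PCs: A@2 B@2

Answer: x=5 y=-3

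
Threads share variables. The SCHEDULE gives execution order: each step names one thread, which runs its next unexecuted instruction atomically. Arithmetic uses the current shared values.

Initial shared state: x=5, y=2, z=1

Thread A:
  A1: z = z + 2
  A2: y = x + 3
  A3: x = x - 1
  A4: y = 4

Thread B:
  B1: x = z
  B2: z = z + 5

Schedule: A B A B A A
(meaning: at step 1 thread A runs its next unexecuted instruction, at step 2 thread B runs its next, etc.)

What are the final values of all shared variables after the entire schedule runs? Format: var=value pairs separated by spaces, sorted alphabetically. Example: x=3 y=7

Answer: x=2 y=4 z=8

Derivation:
Step 1: thread A executes A1 (z = z + 2). Shared: x=5 y=2 z=3. PCs: A@1 B@0
Step 2: thread B executes B1 (x = z). Shared: x=3 y=2 z=3. PCs: A@1 B@1
Step 3: thread A executes A2 (y = x + 3). Shared: x=3 y=6 z=3. PCs: A@2 B@1
Step 4: thread B executes B2 (z = z + 5). Shared: x=3 y=6 z=8. PCs: A@2 B@2
Step 5: thread A executes A3 (x = x - 1). Shared: x=2 y=6 z=8. PCs: A@3 B@2
Step 6: thread A executes A4 (y = 4). Shared: x=2 y=4 z=8. PCs: A@4 B@2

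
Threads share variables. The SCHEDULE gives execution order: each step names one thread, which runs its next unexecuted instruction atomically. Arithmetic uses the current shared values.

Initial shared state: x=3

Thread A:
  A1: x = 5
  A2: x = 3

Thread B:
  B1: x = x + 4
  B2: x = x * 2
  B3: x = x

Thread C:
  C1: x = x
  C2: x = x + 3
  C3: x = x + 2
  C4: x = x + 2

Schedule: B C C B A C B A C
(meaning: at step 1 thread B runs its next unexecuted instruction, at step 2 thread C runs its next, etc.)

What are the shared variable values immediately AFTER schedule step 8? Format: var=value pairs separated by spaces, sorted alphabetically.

Answer: x=3

Derivation:
Step 1: thread B executes B1 (x = x + 4). Shared: x=7. PCs: A@0 B@1 C@0
Step 2: thread C executes C1 (x = x). Shared: x=7. PCs: A@0 B@1 C@1
Step 3: thread C executes C2 (x = x + 3). Shared: x=10. PCs: A@0 B@1 C@2
Step 4: thread B executes B2 (x = x * 2). Shared: x=20. PCs: A@0 B@2 C@2
Step 5: thread A executes A1 (x = 5). Shared: x=5. PCs: A@1 B@2 C@2
Step 6: thread C executes C3 (x = x + 2). Shared: x=7. PCs: A@1 B@2 C@3
Step 7: thread B executes B3 (x = x). Shared: x=7. PCs: A@1 B@3 C@3
Step 8: thread A executes A2 (x = 3). Shared: x=3. PCs: A@2 B@3 C@3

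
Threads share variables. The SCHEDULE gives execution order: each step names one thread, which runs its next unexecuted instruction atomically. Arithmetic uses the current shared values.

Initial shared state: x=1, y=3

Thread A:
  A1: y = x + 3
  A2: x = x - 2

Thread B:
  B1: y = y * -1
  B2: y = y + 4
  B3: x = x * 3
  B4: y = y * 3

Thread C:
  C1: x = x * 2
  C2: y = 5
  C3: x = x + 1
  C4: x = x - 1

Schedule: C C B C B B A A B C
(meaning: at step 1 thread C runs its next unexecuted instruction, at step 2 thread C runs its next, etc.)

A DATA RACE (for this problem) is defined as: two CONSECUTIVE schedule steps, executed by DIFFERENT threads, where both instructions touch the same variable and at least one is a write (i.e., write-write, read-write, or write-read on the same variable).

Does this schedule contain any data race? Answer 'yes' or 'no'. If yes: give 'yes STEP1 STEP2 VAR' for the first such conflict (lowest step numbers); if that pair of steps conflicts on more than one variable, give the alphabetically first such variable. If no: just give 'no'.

Answer: yes 2 3 y

Derivation:
Steps 1,2: same thread (C). No race.
Steps 2,3: C(y = 5) vs B(y = y * -1). RACE on y (W-W).
Steps 3,4: B(r=y,w=y) vs C(r=x,w=x). No conflict.
Steps 4,5: C(r=x,w=x) vs B(r=y,w=y). No conflict.
Steps 5,6: same thread (B). No race.
Steps 6,7: B(x = x * 3) vs A(y = x + 3). RACE on x (W-R).
Steps 7,8: same thread (A). No race.
Steps 8,9: A(r=x,w=x) vs B(r=y,w=y). No conflict.
Steps 9,10: B(r=y,w=y) vs C(r=x,w=x). No conflict.
First conflict at steps 2,3.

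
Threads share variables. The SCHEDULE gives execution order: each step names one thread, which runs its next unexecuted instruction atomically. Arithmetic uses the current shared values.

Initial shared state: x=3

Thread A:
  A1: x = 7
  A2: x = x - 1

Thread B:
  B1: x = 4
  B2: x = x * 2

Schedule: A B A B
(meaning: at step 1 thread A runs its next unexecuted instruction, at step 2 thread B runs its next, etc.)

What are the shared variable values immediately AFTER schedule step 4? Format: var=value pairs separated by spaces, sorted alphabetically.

Answer: x=6

Derivation:
Step 1: thread A executes A1 (x = 7). Shared: x=7. PCs: A@1 B@0
Step 2: thread B executes B1 (x = 4). Shared: x=4. PCs: A@1 B@1
Step 3: thread A executes A2 (x = x - 1). Shared: x=3. PCs: A@2 B@1
Step 4: thread B executes B2 (x = x * 2). Shared: x=6. PCs: A@2 B@2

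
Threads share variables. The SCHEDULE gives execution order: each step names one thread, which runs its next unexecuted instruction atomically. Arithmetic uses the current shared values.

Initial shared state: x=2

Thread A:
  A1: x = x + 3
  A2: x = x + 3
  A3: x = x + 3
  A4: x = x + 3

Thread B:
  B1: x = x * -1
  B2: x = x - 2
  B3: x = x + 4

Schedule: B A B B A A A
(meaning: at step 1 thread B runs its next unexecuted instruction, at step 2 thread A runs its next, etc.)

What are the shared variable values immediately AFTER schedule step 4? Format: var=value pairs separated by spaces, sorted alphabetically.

Answer: x=3

Derivation:
Step 1: thread B executes B1 (x = x * -1). Shared: x=-2. PCs: A@0 B@1
Step 2: thread A executes A1 (x = x + 3). Shared: x=1. PCs: A@1 B@1
Step 3: thread B executes B2 (x = x - 2). Shared: x=-1. PCs: A@1 B@2
Step 4: thread B executes B3 (x = x + 4). Shared: x=3. PCs: A@1 B@3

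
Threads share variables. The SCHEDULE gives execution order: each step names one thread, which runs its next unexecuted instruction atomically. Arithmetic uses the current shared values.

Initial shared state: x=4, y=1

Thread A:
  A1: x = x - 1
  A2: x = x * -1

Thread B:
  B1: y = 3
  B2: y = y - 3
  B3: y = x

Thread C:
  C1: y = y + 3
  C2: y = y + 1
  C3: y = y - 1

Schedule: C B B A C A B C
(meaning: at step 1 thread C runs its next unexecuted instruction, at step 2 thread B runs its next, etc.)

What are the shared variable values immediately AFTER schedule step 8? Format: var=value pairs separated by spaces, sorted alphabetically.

Answer: x=-3 y=-4

Derivation:
Step 1: thread C executes C1 (y = y + 3). Shared: x=4 y=4. PCs: A@0 B@0 C@1
Step 2: thread B executes B1 (y = 3). Shared: x=4 y=3. PCs: A@0 B@1 C@1
Step 3: thread B executes B2 (y = y - 3). Shared: x=4 y=0. PCs: A@0 B@2 C@1
Step 4: thread A executes A1 (x = x - 1). Shared: x=3 y=0. PCs: A@1 B@2 C@1
Step 5: thread C executes C2 (y = y + 1). Shared: x=3 y=1. PCs: A@1 B@2 C@2
Step 6: thread A executes A2 (x = x * -1). Shared: x=-3 y=1. PCs: A@2 B@2 C@2
Step 7: thread B executes B3 (y = x). Shared: x=-3 y=-3. PCs: A@2 B@3 C@2
Step 8: thread C executes C3 (y = y - 1). Shared: x=-3 y=-4. PCs: A@2 B@3 C@3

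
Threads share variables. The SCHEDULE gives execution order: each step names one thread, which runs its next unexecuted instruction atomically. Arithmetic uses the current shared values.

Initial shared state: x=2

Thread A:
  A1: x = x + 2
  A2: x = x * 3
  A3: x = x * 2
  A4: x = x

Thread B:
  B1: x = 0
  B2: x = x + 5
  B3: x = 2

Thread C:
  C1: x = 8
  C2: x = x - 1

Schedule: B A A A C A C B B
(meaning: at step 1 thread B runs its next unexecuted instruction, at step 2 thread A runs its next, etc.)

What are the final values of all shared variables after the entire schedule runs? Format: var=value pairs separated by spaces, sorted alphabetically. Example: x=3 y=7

Answer: x=2

Derivation:
Step 1: thread B executes B1 (x = 0). Shared: x=0. PCs: A@0 B@1 C@0
Step 2: thread A executes A1 (x = x + 2). Shared: x=2. PCs: A@1 B@1 C@0
Step 3: thread A executes A2 (x = x * 3). Shared: x=6. PCs: A@2 B@1 C@0
Step 4: thread A executes A3 (x = x * 2). Shared: x=12. PCs: A@3 B@1 C@0
Step 5: thread C executes C1 (x = 8). Shared: x=8. PCs: A@3 B@1 C@1
Step 6: thread A executes A4 (x = x). Shared: x=8. PCs: A@4 B@1 C@1
Step 7: thread C executes C2 (x = x - 1). Shared: x=7. PCs: A@4 B@1 C@2
Step 8: thread B executes B2 (x = x + 5). Shared: x=12. PCs: A@4 B@2 C@2
Step 9: thread B executes B3 (x = 2). Shared: x=2. PCs: A@4 B@3 C@2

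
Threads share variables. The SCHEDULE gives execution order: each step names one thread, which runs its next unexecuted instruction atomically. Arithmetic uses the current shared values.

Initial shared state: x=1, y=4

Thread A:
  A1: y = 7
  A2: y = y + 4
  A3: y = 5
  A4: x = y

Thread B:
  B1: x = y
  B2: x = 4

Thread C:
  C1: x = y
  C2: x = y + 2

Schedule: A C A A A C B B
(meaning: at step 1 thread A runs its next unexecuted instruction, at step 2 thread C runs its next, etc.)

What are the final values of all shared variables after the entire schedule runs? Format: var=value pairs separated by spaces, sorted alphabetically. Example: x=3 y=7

Answer: x=4 y=5

Derivation:
Step 1: thread A executes A1 (y = 7). Shared: x=1 y=7. PCs: A@1 B@0 C@0
Step 2: thread C executes C1 (x = y). Shared: x=7 y=7. PCs: A@1 B@0 C@1
Step 3: thread A executes A2 (y = y + 4). Shared: x=7 y=11. PCs: A@2 B@0 C@1
Step 4: thread A executes A3 (y = 5). Shared: x=7 y=5. PCs: A@3 B@0 C@1
Step 5: thread A executes A4 (x = y). Shared: x=5 y=5. PCs: A@4 B@0 C@1
Step 6: thread C executes C2 (x = y + 2). Shared: x=7 y=5. PCs: A@4 B@0 C@2
Step 7: thread B executes B1 (x = y). Shared: x=5 y=5. PCs: A@4 B@1 C@2
Step 8: thread B executes B2 (x = 4). Shared: x=4 y=5. PCs: A@4 B@2 C@2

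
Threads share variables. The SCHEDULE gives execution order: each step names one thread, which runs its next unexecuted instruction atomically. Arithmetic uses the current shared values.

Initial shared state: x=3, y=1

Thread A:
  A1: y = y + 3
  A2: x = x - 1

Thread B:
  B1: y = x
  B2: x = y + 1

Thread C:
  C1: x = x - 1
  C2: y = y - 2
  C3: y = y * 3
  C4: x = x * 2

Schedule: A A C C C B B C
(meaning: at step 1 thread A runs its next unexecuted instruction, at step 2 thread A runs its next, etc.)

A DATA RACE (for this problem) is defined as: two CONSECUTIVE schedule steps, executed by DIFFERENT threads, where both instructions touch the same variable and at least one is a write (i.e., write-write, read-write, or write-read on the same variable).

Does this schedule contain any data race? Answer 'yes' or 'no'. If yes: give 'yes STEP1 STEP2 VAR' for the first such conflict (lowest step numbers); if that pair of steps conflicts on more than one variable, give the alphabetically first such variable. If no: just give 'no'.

Steps 1,2: same thread (A). No race.
Steps 2,3: A(x = x - 1) vs C(x = x - 1). RACE on x (W-W).
Steps 3,4: same thread (C). No race.
Steps 4,5: same thread (C). No race.
Steps 5,6: C(y = y * 3) vs B(y = x). RACE on y (W-W).
Steps 6,7: same thread (B). No race.
Steps 7,8: B(x = y + 1) vs C(x = x * 2). RACE on x (W-W).
First conflict at steps 2,3.

Answer: yes 2 3 x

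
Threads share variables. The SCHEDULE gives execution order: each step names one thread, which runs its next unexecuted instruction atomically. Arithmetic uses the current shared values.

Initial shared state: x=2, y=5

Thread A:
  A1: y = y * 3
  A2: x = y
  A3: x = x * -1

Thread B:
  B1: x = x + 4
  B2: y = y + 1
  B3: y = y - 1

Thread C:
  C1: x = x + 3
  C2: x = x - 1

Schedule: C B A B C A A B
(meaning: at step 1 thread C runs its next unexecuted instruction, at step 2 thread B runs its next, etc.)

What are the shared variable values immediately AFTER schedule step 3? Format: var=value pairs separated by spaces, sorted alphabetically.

Answer: x=9 y=15

Derivation:
Step 1: thread C executes C1 (x = x + 3). Shared: x=5 y=5. PCs: A@0 B@0 C@1
Step 2: thread B executes B1 (x = x + 4). Shared: x=9 y=5. PCs: A@0 B@1 C@1
Step 3: thread A executes A1 (y = y * 3). Shared: x=9 y=15. PCs: A@1 B@1 C@1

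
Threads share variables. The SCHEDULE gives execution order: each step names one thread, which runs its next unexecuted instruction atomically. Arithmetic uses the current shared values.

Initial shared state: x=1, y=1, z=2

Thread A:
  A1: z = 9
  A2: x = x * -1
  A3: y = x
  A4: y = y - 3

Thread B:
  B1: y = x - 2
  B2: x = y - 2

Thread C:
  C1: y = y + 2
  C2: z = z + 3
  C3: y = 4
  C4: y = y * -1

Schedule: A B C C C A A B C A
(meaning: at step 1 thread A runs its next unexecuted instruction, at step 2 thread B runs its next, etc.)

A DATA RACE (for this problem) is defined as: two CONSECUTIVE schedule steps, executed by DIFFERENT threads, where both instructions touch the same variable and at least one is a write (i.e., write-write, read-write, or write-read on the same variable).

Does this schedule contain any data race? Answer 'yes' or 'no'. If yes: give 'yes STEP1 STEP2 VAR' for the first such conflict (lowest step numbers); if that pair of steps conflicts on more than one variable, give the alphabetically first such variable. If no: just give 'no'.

Steps 1,2: A(r=-,w=z) vs B(r=x,w=y). No conflict.
Steps 2,3: B(y = x - 2) vs C(y = y + 2). RACE on y (W-W).
Steps 3,4: same thread (C). No race.
Steps 4,5: same thread (C). No race.
Steps 5,6: C(r=-,w=y) vs A(r=x,w=x). No conflict.
Steps 6,7: same thread (A). No race.
Steps 7,8: A(y = x) vs B(x = y - 2). RACE on x (R-W), y (W-R). Multiple vars; alphabetically first is x.
Steps 8,9: B(x = y - 2) vs C(y = y * -1). RACE on y (R-W).
Steps 9,10: C(y = y * -1) vs A(y = y - 3). RACE on y (W-W).
First conflict at steps 2,3.

Answer: yes 2 3 y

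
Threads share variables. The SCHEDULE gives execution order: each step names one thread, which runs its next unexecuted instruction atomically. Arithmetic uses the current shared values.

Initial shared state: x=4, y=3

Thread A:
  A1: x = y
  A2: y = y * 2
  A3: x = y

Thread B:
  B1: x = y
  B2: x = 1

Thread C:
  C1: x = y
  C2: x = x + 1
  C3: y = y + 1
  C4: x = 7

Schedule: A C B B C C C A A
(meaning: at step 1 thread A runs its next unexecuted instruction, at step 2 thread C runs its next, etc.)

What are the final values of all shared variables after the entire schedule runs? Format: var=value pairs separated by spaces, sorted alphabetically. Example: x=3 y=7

Answer: x=8 y=8

Derivation:
Step 1: thread A executes A1 (x = y). Shared: x=3 y=3. PCs: A@1 B@0 C@0
Step 2: thread C executes C1 (x = y). Shared: x=3 y=3. PCs: A@1 B@0 C@1
Step 3: thread B executes B1 (x = y). Shared: x=3 y=3. PCs: A@1 B@1 C@1
Step 4: thread B executes B2 (x = 1). Shared: x=1 y=3. PCs: A@1 B@2 C@1
Step 5: thread C executes C2 (x = x + 1). Shared: x=2 y=3. PCs: A@1 B@2 C@2
Step 6: thread C executes C3 (y = y + 1). Shared: x=2 y=4. PCs: A@1 B@2 C@3
Step 7: thread C executes C4 (x = 7). Shared: x=7 y=4. PCs: A@1 B@2 C@4
Step 8: thread A executes A2 (y = y * 2). Shared: x=7 y=8. PCs: A@2 B@2 C@4
Step 9: thread A executes A3 (x = y). Shared: x=8 y=8. PCs: A@3 B@2 C@4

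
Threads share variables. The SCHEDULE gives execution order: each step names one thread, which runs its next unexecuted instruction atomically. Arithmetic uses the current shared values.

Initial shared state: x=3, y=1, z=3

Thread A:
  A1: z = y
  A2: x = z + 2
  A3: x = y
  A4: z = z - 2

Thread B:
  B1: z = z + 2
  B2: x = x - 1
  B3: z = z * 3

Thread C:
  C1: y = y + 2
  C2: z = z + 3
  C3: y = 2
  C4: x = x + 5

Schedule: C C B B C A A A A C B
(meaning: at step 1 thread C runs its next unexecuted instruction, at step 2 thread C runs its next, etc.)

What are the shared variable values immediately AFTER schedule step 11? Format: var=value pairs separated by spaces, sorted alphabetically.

Answer: x=7 y=2 z=0

Derivation:
Step 1: thread C executes C1 (y = y + 2). Shared: x=3 y=3 z=3. PCs: A@0 B@0 C@1
Step 2: thread C executes C2 (z = z + 3). Shared: x=3 y=3 z=6. PCs: A@0 B@0 C@2
Step 3: thread B executes B1 (z = z + 2). Shared: x=3 y=3 z=8. PCs: A@0 B@1 C@2
Step 4: thread B executes B2 (x = x - 1). Shared: x=2 y=3 z=8. PCs: A@0 B@2 C@2
Step 5: thread C executes C3 (y = 2). Shared: x=2 y=2 z=8. PCs: A@0 B@2 C@3
Step 6: thread A executes A1 (z = y). Shared: x=2 y=2 z=2. PCs: A@1 B@2 C@3
Step 7: thread A executes A2 (x = z + 2). Shared: x=4 y=2 z=2. PCs: A@2 B@2 C@3
Step 8: thread A executes A3 (x = y). Shared: x=2 y=2 z=2. PCs: A@3 B@2 C@3
Step 9: thread A executes A4 (z = z - 2). Shared: x=2 y=2 z=0. PCs: A@4 B@2 C@3
Step 10: thread C executes C4 (x = x + 5). Shared: x=7 y=2 z=0. PCs: A@4 B@2 C@4
Step 11: thread B executes B3 (z = z * 3). Shared: x=7 y=2 z=0. PCs: A@4 B@3 C@4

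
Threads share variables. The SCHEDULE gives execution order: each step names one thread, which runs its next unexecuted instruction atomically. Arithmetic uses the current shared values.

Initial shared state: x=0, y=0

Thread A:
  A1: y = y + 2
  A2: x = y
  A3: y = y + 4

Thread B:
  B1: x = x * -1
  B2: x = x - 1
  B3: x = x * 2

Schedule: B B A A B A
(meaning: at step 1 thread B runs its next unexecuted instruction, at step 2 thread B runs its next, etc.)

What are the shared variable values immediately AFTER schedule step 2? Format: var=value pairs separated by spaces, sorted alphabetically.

Step 1: thread B executes B1 (x = x * -1). Shared: x=0 y=0. PCs: A@0 B@1
Step 2: thread B executes B2 (x = x - 1). Shared: x=-1 y=0. PCs: A@0 B@2

Answer: x=-1 y=0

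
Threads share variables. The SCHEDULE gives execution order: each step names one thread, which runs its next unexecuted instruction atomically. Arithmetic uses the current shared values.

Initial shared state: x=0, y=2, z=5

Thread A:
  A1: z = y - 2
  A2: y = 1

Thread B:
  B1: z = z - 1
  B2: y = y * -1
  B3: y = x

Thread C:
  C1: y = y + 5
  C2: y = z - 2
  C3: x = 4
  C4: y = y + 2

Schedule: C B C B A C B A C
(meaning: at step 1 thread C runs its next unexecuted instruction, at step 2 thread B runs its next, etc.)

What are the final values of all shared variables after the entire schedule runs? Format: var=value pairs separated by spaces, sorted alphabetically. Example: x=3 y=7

Step 1: thread C executes C1 (y = y + 5). Shared: x=0 y=7 z=5. PCs: A@0 B@0 C@1
Step 2: thread B executes B1 (z = z - 1). Shared: x=0 y=7 z=4. PCs: A@0 B@1 C@1
Step 3: thread C executes C2 (y = z - 2). Shared: x=0 y=2 z=4. PCs: A@0 B@1 C@2
Step 4: thread B executes B2 (y = y * -1). Shared: x=0 y=-2 z=4. PCs: A@0 B@2 C@2
Step 5: thread A executes A1 (z = y - 2). Shared: x=0 y=-2 z=-4. PCs: A@1 B@2 C@2
Step 6: thread C executes C3 (x = 4). Shared: x=4 y=-2 z=-4. PCs: A@1 B@2 C@3
Step 7: thread B executes B3 (y = x). Shared: x=4 y=4 z=-4. PCs: A@1 B@3 C@3
Step 8: thread A executes A2 (y = 1). Shared: x=4 y=1 z=-4. PCs: A@2 B@3 C@3
Step 9: thread C executes C4 (y = y + 2). Shared: x=4 y=3 z=-4. PCs: A@2 B@3 C@4

Answer: x=4 y=3 z=-4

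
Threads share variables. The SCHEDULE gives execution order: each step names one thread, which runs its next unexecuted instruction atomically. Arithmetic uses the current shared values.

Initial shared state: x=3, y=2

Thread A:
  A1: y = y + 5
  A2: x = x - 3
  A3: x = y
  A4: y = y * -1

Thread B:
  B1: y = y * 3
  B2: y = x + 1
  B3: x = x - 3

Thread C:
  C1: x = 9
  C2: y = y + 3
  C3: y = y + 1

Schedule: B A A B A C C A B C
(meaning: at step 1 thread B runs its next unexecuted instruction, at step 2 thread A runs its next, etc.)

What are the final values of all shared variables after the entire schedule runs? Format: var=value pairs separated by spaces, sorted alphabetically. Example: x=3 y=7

Step 1: thread B executes B1 (y = y * 3). Shared: x=3 y=6. PCs: A@0 B@1 C@0
Step 2: thread A executes A1 (y = y + 5). Shared: x=3 y=11. PCs: A@1 B@1 C@0
Step 3: thread A executes A2 (x = x - 3). Shared: x=0 y=11. PCs: A@2 B@1 C@0
Step 4: thread B executes B2 (y = x + 1). Shared: x=0 y=1. PCs: A@2 B@2 C@0
Step 5: thread A executes A3 (x = y). Shared: x=1 y=1. PCs: A@3 B@2 C@0
Step 6: thread C executes C1 (x = 9). Shared: x=9 y=1. PCs: A@3 B@2 C@1
Step 7: thread C executes C2 (y = y + 3). Shared: x=9 y=4. PCs: A@3 B@2 C@2
Step 8: thread A executes A4 (y = y * -1). Shared: x=9 y=-4. PCs: A@4 B@2 C@2
Step 9: thread B executes B3 (x = x - 3). Shared: x=6 y=-4. PCs: A@4 B@3 C@2
Step 10: thread C executes C3 (y = y + 1). Shared: x=6 y=-3. PCs: A@4 B@3 C@3

Answer: x=6 y=-3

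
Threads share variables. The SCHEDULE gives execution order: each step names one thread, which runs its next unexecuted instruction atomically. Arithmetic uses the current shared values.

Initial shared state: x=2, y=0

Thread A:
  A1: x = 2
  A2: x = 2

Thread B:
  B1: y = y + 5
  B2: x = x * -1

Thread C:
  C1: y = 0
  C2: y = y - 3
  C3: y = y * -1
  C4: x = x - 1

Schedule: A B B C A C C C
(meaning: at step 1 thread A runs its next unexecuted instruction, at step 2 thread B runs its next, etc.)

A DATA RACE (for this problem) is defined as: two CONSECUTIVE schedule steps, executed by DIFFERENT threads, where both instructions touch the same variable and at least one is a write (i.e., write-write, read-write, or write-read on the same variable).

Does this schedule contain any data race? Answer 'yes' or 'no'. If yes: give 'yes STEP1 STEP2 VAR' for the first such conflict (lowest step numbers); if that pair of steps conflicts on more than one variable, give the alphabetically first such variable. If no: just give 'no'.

Answer: no

Derivation:
Steps 1,2: A(r=-,w=x) vs B(r=y,w=y). No conflict.
Steps 2,3: same thread (B). No race.
Steps 3,4: B(r=x,w=x) vs C(r=-,w=y). No conflict.
Steps 4,5: C(r=-,w=y) vs A(r=-,w=x). No conflict.
Steps 5,6: A(r=-,w=x) vs C(r=y,w=y). No conflict.
Steps 6,7: same thread (C). No race.
Steps 7,8: same thread (C). No race.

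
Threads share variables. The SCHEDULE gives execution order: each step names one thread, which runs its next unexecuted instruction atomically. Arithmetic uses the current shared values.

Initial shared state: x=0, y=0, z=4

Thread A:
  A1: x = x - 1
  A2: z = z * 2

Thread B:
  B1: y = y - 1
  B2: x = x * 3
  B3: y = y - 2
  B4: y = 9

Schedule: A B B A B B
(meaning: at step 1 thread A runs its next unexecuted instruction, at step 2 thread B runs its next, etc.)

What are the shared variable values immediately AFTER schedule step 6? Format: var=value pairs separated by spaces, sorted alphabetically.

Answer: x=-3 y=9 z=8

Derivation:
Step 1: thread A executes A1 (x = x - 1). Shared: x=-1 y=0 z=4. PCs: A@1 B@0
Step 2: thread B executes B1 (y = y - 1). Shared: x=-1 y=-1 z=4. PCs: A@1 B@1
Step 3: thread B executes B2 (x = x * 3). Shared: x=-3 y=-1 z=4. PCs: A@1 B@2
Step 4: thread A executes A2 (z = z * 2). Shared: x=-3 y=-1 z=8. PCs: A@2 B@2
Step 5: thread B executes B3 (y = y - 2). Shared: x=-3 y=-3 z=8. PCs: A@2 B@3
Step 6: thread B executes B4 (y = 9). Shared: x=-3 y=9 z=8. PCs: A@2 B@4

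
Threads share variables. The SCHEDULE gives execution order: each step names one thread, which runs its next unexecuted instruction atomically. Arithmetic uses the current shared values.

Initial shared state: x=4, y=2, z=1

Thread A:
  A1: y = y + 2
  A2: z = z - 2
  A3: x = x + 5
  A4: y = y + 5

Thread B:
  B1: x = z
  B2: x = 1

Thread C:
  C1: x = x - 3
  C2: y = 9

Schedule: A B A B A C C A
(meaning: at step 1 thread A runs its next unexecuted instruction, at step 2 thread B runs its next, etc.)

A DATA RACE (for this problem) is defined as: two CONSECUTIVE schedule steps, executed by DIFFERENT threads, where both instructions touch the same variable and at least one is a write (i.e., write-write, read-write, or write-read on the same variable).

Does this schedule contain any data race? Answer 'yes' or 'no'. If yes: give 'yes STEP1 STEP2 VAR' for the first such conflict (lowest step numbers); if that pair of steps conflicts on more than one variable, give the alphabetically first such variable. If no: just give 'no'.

Answer: yes 2 3 z

Derivation:
Steps 1,2: A(r=y,w=y) vs B(r=z,w=x). No conflict.
Steps 2,3: B(x = z) vs A(z = z - 2). RACE on z (R-W).
Steps 3,4: A(r=z,w=z) vs B(r=-,w=x). No conflict.
Steps 4,5: B(x = 1) vs A(x = x + 5). RACE on x (W-W).
Steps 5,6: A(x = x + 5) vs C(x = x - 3). RACE on x (W-W).
Steps 6,7: same thread (C). No race.
Steps 7,8: C(y = 9) vs A(y = y + 5). RACE on y (W-W).
First conflict at steps 2,3.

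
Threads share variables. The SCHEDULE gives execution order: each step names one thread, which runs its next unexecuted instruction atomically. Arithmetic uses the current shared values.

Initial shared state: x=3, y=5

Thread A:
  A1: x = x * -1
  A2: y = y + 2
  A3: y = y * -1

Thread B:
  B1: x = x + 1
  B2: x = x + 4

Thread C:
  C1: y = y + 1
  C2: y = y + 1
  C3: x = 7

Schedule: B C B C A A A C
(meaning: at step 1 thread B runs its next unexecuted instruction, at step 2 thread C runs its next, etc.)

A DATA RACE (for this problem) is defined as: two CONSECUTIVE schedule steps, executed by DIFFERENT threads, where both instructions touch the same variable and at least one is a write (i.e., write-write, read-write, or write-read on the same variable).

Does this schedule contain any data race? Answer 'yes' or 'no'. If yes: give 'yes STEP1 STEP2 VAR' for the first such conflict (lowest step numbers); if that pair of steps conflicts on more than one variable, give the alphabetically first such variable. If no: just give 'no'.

Answer: no

Derivation:
Steps 1,2: B(r=x,w=x) vs C(r=y,w=y). No conflict.
Steps 2,3: C(r=y,w=y) vs B(r=x,w=x). No conflict.
Steps 3,4: B(r=x,w=x) vs C(r=y,w=y). No conflict.
Steps 4,5: C(r=y,w=y) vs A(r=x,w=x). No conflict.
Steps 5,6: same thread (A). No race.
Steps 6,7: same thread (A). No race.
Steps 7,8: A(r=y,w=y) vs C(r=-,w=x). No conflict.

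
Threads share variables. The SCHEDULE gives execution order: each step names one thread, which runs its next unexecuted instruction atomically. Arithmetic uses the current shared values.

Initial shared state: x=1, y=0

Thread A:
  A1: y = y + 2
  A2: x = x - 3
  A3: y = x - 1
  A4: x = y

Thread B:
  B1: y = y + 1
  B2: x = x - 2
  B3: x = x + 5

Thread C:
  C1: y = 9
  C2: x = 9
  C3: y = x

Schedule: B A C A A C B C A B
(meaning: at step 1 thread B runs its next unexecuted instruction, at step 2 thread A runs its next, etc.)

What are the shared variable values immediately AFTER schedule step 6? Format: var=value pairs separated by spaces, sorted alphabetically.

Answer: x=9 y=-3

Derivation:
Step 1: thread B executes B1 (y = y + 1). Shared: x=1 y=1. PCs: A@0 B@1 C@0
Step 2: thread A executes A1 (y = y + 2). Shared: x=1 y=3. PCs: A@1 B@1 C@0
Step 3: thread C executes C1 (y = 9). Shared: x=1 y=9. PCs: A@1 B@1 C@1
Step 4: thread A executes A2 (x = x - 3). Shared: x=-2 y=9. PCs: A@2 B@1 C@1
Step 5: thread A executes A3 (y = x - 1). Shared: x=-2 y=-3. PCs: A@3 B@1 C@1
Step 6: thread C executes C2 (x = 9). Shared: x=9 y=-3. PCs: A@3 B@1 C@2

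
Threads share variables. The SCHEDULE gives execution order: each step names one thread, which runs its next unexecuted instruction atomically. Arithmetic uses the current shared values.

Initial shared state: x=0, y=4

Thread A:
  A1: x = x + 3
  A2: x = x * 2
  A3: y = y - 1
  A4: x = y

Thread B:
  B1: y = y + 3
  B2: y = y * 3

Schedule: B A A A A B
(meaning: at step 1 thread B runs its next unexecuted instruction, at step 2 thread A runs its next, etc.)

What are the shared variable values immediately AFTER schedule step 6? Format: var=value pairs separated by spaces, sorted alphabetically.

Step 1: thread B executes B1 (y = y + 3). Shared: x=0 y=7. PCs: A@0 B@1
Step 2: thread A executes A1 (x = x + 3). Shared: x=3 y=7. PCs: A@1 B@1
Step 3: thread A executes A2 (x = x * 2). Shared: x=6 y=7. PCs: A@2 B@1
Step 4: thread A executes A3 (y = y - 1). Shared: x=6 y=6. PCs: A@3 B@1
Step 5: thread A executes A4 (x = y). Shared: x=6 y=6. PCs: A@4 B@1
Step 6: thread B executes B2 (y = y * 3). Shared: x=6 y=18. PCs: A@4 B@2

Answer: x=6 y=18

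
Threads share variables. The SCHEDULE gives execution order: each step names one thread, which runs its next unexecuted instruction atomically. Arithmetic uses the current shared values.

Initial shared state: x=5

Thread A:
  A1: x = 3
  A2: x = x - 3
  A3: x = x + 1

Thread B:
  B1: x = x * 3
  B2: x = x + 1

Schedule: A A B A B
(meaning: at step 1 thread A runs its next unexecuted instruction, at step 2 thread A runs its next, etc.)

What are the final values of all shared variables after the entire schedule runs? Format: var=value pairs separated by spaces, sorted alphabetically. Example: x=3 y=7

Step 1: thread A executes A1 (x = 3). Shared: x=3. PCs: A@1 B@0
Step 2: thread A executes A2 (x = x - 3). Shared: x=0. PCs: A@2 B@0
Step 3: thread B executes B1 (x = x * 3). Shared: x=0. PCs: A@2 B@1
Step 4: thread A executes A3 (x = x + 1). Shared: x=1. PCs: A@3 B@1
Step 5: thread B executes B2 (x = x + 1). Shared: x=2. PCs: A@3 B@2

Answer: x=2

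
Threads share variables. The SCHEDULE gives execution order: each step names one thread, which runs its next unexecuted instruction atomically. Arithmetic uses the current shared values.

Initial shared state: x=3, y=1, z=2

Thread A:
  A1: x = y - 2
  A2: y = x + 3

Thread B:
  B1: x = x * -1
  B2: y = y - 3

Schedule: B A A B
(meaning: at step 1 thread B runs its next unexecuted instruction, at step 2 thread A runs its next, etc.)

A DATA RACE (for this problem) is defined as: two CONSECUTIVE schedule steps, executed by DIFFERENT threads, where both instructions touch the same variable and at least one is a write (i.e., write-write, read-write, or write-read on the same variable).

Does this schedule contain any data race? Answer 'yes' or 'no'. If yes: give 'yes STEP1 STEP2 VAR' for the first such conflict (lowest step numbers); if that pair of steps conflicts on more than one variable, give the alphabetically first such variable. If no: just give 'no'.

Steps 1,2: B(x = x * -1) vs A(x = y - 2). RACE on x (W-W).
Steps 2,3: same thread (A). No race.
Steps 3,4: A(y = x + 3) vs B(y = y - 3). RACE on y (W-W).
First conflict at steps 1,2.

Answer: yes 1 2 x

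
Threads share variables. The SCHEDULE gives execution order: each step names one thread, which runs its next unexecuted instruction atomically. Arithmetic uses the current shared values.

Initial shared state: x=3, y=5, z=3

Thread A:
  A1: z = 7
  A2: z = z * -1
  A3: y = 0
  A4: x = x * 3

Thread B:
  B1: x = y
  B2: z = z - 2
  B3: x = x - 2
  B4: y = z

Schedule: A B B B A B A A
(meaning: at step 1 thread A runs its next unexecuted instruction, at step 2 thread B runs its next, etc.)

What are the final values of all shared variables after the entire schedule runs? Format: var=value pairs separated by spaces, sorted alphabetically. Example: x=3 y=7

Step 1: thread A executes A1 (z = 7). Shared: x=3 y=5 z=7. PCs: A@1 B@0
Step 2: thread B executes B1 (x = y). Shared: x=5 y=5 z=7. PCs: A@1 B@1
Step 3: thread B executes B2 (z = z - 2). Shared: x=5 y=5 z=5. PCs: A@1 B@2
Step 4: thread B executes B3 (x = x - 2). Shared: x=3 y=5 z=5. PCs: A@1 B@3
Step 5: thread A executes A2 (z = z * -1). Shared: x=3 y=5 z=-5. PCs: A@2 B@3
Step 6: thread B executes B4 (y = z). Shared: x=3 y=-5 z=-5. PCs: A@2 B@4
Step 7: thread A executes A3 (y = 0). Shared: x=3 y=0 z=-5. PCs: A@3 B@4
Step 8: thread A executes A4 (x = x * 3). Shared: x=9 y=0 z=-5. PCs: A@4 B@4

Answer: x=9 y=0 z=-5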